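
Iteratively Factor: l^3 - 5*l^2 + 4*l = (l - 4)*(l^2 - l) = (l - 4)*(l - 1)*(l)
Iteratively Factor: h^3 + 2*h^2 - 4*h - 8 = (h - 2)*(h^2 + 4*h + 4) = (h - 2)*(h + 2)*(h + 2)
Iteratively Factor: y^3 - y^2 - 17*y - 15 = (y + 1)*(y^2 - 2*y - 15) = (y + 1)*(y + 3)*(y - 5)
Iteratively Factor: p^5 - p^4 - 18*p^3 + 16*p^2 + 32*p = (p - 2)*(p^4 + p^3 - 16*p^2 - 16*p) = (p - 4)*(p - 2)*(p^3 + 5*p^2 + 4*p) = p*(p - 4)*(p - 2)*(p^2 + 5*p + 4) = p*(p - 4)*(p - 2)*(p + 4)*(p + 1)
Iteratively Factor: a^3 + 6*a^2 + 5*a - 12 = (a + 4)*(a^2 + 2*a - 3) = (a + 3)*(a + 4)*(a - 1)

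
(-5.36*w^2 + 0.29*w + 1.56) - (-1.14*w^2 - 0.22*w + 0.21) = -4.22*w^2 + 0.51*w + 1.35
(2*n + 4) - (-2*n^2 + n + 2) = 2*n^2 + n + 2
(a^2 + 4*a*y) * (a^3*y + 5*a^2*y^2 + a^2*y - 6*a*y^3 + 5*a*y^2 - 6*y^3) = a^5*y + 9*a^4*y^2 + a^4*y + 14*a^3*y^3 + 9*a^3*y^2 - 24*a^2*y^4 + 14*a^2*y^3 - 24*a*y^4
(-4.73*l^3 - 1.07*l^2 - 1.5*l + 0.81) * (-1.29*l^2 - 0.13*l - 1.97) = 6.1017*l^5 + 1.9952*l^4 + 11.3922*l^3 + 1.258*l^2 + 2.8497*l - 1.5957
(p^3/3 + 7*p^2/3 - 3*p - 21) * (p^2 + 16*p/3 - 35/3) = p^5/3 + 37*p^4/9 + 50*p^3/9 - 578*p^2/9 - 77*p + 245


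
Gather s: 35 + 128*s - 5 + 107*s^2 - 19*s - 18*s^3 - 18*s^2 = -18*s^3 + 89*s^2 + 109*s + 30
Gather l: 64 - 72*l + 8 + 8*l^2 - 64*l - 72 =8*l^2 - 136*l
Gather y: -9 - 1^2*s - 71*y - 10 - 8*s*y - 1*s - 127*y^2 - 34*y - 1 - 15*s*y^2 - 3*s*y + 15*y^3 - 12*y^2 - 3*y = -2*s + 15*y^3 + y^2*(-15*s - 139) + y*(-11*s - 108) - 20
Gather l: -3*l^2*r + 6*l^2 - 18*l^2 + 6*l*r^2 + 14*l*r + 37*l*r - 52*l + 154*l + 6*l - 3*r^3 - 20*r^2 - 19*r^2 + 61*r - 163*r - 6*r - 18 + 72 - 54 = l^2*(-3*r - 12) + l*(6*r^2 + 51*r + 108) - 3*r^3 - 39*r^2 - 108*r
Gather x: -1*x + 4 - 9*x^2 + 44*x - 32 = -9*x^2 + 43*x - 28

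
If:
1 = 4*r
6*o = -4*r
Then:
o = -1/6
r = 1/4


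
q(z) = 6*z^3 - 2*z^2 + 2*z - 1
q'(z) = 18*z^2 - 4*z + 2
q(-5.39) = -1009.43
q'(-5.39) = 546.50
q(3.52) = 242.94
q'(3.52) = 210.95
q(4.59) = 546.26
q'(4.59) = 362.87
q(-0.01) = -1.02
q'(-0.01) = 2.04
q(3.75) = 294.78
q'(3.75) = 240.12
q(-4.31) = -527.15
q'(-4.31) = 353.61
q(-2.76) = -147.90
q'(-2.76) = 150.16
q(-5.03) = -825.24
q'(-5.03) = 477.54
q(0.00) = -1.00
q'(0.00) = 2.00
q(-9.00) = -4555.00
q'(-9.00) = 1496.00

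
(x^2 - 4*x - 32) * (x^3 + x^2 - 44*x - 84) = x^5 - 3*x^4 - 80*x^3 + 60*x^2 + 1744*x + 2688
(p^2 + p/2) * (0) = 0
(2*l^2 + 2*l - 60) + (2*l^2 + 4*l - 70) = 4*l^2 + 6*l - 130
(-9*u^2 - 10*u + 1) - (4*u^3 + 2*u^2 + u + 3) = -4*u^3 - 11*u^2 - 11*u - 2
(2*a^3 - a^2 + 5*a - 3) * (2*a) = 4*a^4 - 2*a^3 + 10*a^2 - 6*a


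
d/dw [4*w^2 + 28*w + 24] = 8*w + 28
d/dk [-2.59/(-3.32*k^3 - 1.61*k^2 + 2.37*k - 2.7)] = (-25.7964*k^2 - 8.3398*k + 6.1383)/(3.32*k^3 + 1.61*k^2 - 2.37*k + 2.7)^2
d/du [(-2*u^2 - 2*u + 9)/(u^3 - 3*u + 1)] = (-2*(2*u + 1)*(u^3 - 3*u + 1) + 3*(u^2 - 1)*(2*u^2 + 2*u - 9))/(u^3 - 3*u + 1)^2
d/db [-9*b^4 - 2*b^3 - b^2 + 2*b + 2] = -36*b^3 - 6*b^2 - 2*b + 2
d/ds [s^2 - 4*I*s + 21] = 2*s - 4*I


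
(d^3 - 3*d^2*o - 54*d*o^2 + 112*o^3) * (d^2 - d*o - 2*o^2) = d^5 - 4*d^4*o - 53*d^3*o^2 + 172*d^2*o^3 - 4*d*o^4 - 224*o^5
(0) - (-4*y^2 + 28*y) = 4*y^2 - 28*y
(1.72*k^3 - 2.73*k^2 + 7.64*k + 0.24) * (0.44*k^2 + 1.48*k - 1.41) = 0.7568*k^5 + 1.3444*k^4 - 3.104*k^3 + 15.2621*k^2 - 10.4172*k - 0.3384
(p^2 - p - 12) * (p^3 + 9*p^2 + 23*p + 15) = p^5 + 8*p^4 + 2*p^3 - 116*p^2 - 291*p - 180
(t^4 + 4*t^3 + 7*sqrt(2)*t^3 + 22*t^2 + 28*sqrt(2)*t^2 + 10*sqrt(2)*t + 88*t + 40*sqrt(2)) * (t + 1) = t^5 + 5*t^4 + 7*sqrt(2)*t^4 + 26*t^3 + 35*sqrt(2)*t^3 + 38*sqrt(2)*t^2 + 110*t^2 + 50*sqrt(2)*t + 88*t + 40*sqrt(2)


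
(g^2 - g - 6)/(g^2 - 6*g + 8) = (g^2 - g - 6)/(g^2 - 6*g + 8)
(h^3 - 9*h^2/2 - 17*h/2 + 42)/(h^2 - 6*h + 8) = (2*h^2 - h - 21)/(2*(h - 2))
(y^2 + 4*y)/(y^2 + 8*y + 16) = y/(y + 4)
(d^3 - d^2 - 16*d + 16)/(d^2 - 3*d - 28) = (d^2 - 5*d + 4)/(d - 7)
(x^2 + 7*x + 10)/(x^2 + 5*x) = (x + 2)/x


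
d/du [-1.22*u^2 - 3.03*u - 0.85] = -2.44*u - 3.03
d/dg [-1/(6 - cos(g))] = sin(g)/(cos(g) - 6)^2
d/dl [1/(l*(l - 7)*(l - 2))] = (-l*(l - 7) - l*(l - 2) - (l - 7)*(l - 2))/(l^2*(l - 7)^2*(l - 2)^2)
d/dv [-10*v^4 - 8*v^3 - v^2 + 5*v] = -40*v^3 - 24*v^2 - 2*v + 5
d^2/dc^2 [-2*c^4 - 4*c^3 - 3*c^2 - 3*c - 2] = -24*c^2 - 24*c - 6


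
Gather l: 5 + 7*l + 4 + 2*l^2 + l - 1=2*l^2 + 8*l + 8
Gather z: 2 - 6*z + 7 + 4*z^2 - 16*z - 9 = 4*z^2 - 22*z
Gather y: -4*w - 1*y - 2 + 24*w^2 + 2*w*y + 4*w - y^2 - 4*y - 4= 24*w^2 - y^2 + y*(2*w - 5) - 6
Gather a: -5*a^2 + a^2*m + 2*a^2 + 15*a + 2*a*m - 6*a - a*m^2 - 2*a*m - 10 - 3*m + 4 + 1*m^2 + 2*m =a^2*(m - 3) + a*(9 - m^2) + m^2 - m - 6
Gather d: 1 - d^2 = 1 - d^2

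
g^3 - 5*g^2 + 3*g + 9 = (g - 3)^2*(g + 1)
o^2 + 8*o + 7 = (o + 1)*(o + 7)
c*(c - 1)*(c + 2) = c^3 + c^2 - 2*c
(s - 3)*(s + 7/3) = s^2 - 2*s/3 - 7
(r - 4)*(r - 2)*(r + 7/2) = r^3 - 5*r^2/2 - 13*r + 28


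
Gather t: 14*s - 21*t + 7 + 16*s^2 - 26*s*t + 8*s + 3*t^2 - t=16*s^2 + 22*s + 3*t^2 + t*(-26*s - 22) + 7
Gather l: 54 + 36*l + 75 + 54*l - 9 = 90*l + 120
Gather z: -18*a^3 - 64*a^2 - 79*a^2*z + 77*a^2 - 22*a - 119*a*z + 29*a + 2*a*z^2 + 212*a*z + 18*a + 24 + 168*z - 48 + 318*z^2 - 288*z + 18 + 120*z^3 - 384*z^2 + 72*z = -18*a^3 + 13*a^2 + 25*a + 120*z^3 + z^2*(2*a - 66) + z*(-79*a^2 + 93*a - 48) - 6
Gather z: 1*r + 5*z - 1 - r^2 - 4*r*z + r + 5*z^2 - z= -r^2 + 2*r + 5*z^2 + z*(4 - 4*r) - 1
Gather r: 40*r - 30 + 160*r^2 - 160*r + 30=160*r^2 - 120*r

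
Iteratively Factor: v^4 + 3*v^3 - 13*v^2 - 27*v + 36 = (v + 4)*(v^3 - v^2 - 9*v + 9) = (v - 3)*(v + 4)*(v^2 + 2*v - 3) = (v - 3)*(v + 3)*(v + 4)*(v - 1)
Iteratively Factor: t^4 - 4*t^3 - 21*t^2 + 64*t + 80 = (t + 1)*(t^3 - 5*t^2 - 16*t + 80) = (t - 4)*(t + 1)*(t^2 - t - 20) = (t - 4)*(t + 1)*(t + 4)*(t - 5)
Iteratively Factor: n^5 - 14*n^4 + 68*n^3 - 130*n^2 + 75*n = (n - 1)*(n^4 - 13*n^3 + 55*n^2 - 75*n) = (n - 5)*(n - 1)*(n^3 - 8*n^2 + 15*n) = (n - 5)*(n - 3)*(n - 1)*(n^2 - 5*n) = n*(n - 5)*(n - 3)*(n - 1)*(n - 5)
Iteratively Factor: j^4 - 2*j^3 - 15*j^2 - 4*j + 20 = (j + 2)*(j^3 - 4*j^2 - 7*j + 10) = (j + 2)^2*(j^2 - 6*j + 5) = (j - 5)*(j + 2)^2*(j - 1)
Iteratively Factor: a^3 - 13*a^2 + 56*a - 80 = (a - 4)*(a^2 - 9*a + 20) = (a - 5)*(a - 4)*(a - 4)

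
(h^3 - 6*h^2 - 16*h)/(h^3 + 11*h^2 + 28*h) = (h^2 - 6*h - 16)/(h^2 + 11*h + 28)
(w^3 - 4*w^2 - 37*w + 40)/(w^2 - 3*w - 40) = w - 1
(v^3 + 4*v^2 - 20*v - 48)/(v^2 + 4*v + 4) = (v^2 + 2*v - 24)/(v + 2)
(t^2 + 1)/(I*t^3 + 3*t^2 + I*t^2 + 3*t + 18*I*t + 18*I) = I*(-t^2 - 1)/(t^3 + t^2*(1 - 3*I) + 3*t*(6 - I) + 18)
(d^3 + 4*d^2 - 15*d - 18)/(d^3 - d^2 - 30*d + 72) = (d + 1)/(d - 4)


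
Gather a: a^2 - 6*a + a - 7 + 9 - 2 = a^2 - 5*a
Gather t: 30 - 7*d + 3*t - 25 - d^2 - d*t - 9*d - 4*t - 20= -d^2 - 16*d + t*(-d - 1) - 15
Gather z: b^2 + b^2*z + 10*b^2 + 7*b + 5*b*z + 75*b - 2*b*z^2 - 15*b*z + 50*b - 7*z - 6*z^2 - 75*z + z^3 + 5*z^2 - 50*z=11*b^2 + 132*b + z^3 + z^2*(-2*b - 1) + z*(b^2 - 10*b - 132)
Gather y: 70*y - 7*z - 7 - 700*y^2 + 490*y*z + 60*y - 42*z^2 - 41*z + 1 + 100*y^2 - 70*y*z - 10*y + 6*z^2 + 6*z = -600*y^2 + y*(420*z + 120) - 36*z^2 - 42*z - 6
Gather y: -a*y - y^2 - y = -y^2 + y*(-a - 1)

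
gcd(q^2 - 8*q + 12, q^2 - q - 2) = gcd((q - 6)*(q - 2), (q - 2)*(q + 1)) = q - 2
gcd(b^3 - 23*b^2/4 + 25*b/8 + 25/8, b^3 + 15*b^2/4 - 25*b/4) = b - 5/4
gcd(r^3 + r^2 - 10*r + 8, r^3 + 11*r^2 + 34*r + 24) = r + 4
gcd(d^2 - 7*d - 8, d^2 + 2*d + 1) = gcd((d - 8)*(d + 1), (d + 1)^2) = d + 1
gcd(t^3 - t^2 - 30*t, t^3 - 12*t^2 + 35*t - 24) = 1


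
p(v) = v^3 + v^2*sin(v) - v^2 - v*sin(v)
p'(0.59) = -0.24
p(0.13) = -0.03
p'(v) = v^2*cos(v) + 3*v^2 + 2*v*sin(v) - v*cos(v) - 2*v - sin(v)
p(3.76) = 33.00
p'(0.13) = -0.42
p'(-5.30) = 103.73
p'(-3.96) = 35.03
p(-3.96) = -63.44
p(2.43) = 10.71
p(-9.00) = -847.09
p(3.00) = 18.85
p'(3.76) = 22.66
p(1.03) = 0.06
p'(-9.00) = 186.83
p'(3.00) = 15.77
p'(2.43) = 12.74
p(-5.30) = -149.18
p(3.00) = 18.85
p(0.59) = -0.28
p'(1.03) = 2.05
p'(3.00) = 15.77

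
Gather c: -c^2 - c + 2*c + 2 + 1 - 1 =-c^2 + c + 2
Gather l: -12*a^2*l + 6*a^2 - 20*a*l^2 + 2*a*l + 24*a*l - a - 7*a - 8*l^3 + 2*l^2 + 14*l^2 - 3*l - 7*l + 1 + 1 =6*a^2 - 8*a - 8*l^3 + l^2*(16 - 20*a) + l*(-12*a^2 + 26*a - 10) + 2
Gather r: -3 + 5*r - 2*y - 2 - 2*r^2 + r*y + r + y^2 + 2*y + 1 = -2*r^2 + r*(y + 6) + y^2 - 4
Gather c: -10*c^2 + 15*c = -10*c^2 + 15*c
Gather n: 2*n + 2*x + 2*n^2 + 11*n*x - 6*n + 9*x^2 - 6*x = 2*n^2 + n*(11*x - 4) + 9*x^2 - 4*x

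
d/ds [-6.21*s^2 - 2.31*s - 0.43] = -12.42*s - 2.31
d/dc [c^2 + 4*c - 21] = 2*c + 4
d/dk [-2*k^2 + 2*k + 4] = 2 - 4*k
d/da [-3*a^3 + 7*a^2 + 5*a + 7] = -9*a^2 + 14*a + 5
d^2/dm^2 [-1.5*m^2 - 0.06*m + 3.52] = -3.00000000000000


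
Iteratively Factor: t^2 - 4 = (t + 2)*(t - 2)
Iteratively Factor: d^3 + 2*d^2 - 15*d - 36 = (d - 4)*(d^2 + 6*d + 9) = (d - 4)*(d + 3)*(d + 3)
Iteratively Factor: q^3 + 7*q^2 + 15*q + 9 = (q + 3)*(q^2 + 4*q + 3) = (q + 3)^2*(q + 1)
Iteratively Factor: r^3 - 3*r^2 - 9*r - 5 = (r + 1)*(r^2 - 4*r - 5) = (r - 5)*(r + 1)*(r + 1)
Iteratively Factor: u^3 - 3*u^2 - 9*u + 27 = (u - 3)*(u^2 - 9) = (u - 3)*(u + 3)*(u - 3)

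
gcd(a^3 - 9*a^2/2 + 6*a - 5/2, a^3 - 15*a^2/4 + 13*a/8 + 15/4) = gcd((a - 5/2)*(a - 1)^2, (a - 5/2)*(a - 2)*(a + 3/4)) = a - 5/2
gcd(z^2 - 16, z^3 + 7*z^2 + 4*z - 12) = 1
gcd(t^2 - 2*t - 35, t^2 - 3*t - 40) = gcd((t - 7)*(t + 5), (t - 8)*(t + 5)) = t + 5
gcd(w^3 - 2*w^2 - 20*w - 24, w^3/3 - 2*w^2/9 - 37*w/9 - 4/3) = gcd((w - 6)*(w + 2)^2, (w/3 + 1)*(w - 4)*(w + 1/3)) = 1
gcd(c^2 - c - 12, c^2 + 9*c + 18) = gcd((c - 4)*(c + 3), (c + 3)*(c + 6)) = c + 3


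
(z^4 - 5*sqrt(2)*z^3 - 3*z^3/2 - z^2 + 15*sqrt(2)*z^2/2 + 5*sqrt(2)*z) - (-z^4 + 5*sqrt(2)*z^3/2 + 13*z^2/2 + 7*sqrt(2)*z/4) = 2*z^4 - 15*sqrt(2)*z^3/2 - 3*z^3/2 - 15*z^2/2 + 15*sqrt(2)*z^2/2 + 13*sqrt(2)*z/4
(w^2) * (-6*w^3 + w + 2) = -6*w^5 + w^3 + 2*w^2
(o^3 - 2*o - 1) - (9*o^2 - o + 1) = o^3 - 9*o^2 - o - 2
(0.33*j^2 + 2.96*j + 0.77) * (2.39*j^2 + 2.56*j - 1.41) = 0.7887*j^4 + 7.9192*j^3 + 8.9526*j^2 - 2.2024*j - 1.0857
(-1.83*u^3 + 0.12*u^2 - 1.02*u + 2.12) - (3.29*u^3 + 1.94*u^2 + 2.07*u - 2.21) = -5.12*u^3 - 1.82*u^2 - 3.09*u + 4.33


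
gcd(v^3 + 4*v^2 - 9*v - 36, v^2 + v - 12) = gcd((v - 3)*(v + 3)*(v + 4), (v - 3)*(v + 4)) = v^2 + v - 12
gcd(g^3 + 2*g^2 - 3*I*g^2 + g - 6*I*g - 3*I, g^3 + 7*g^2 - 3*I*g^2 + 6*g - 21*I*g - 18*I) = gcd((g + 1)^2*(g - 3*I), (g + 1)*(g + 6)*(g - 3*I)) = g^2 + g*(1 - 3*I) - 3*I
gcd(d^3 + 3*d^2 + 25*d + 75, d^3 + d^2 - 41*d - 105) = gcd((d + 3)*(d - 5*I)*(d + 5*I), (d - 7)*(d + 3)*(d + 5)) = d + 3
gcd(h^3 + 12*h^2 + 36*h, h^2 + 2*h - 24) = h + 6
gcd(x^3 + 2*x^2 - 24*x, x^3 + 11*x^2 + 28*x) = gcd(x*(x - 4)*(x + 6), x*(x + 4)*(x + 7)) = x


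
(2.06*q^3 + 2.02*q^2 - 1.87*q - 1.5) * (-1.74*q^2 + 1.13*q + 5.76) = -3.5844*q^5 - 1.187*q^4 + 17.402*q^3 + 12.1321*q^2 - 12.4662*q - 8.64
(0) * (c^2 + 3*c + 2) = 0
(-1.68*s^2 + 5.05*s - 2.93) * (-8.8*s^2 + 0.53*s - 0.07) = 14.784*s^4 - 45.3304*s^3 + 28.5781*s^2 - 1.9064*s + 0.2051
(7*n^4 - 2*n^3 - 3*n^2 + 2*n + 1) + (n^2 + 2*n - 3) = 7*n^4 - 2*n^3 - 2*n^2 + 4*n - 2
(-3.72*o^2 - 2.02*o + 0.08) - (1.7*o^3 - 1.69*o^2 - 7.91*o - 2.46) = -1.7*o^3 - 2.03*o^2 + 5.89*o + 2.54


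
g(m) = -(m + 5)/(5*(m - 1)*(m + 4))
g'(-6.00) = -0.00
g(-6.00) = 0.01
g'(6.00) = 0.01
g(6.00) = -0.04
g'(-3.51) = -0.15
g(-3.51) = 0.13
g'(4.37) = 0.02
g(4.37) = -0.07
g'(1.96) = 0.26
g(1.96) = -0.24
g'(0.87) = 14.20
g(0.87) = 1.85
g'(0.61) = 1.58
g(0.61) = 0.62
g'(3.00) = 0.06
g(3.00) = -0.11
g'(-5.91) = -0.01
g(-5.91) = 0.01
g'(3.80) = 0.03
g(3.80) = -0.08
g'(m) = -1/(5*(m - 1)*(m + 4)) + (m + 5)/(5*(m - 1)*(m + 4)^2) + (m + 5)/(5*(m - 1)^2*(m + 4)) = (m^2 + 10*m + 19)/(5*(m^4 + 6*m^3 + m^2 - 24*m + 16))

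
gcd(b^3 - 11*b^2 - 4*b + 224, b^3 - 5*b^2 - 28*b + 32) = b^2 - 4*b - 32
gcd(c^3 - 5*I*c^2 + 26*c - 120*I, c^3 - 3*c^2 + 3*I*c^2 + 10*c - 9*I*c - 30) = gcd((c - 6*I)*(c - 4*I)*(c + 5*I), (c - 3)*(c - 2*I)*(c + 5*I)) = c + 5*I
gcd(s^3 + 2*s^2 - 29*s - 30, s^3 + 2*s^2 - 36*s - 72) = s + 6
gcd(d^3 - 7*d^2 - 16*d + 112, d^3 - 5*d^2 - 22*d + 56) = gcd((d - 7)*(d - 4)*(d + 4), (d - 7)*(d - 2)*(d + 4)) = d^2 - 3*d - 28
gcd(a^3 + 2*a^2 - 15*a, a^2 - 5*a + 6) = a - 3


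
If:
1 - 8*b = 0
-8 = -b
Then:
No Solution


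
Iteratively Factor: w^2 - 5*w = (w)*(w - 5)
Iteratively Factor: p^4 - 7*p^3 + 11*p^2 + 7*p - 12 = (p - 1)*(p^3 - 6*p^2 + 5*p + 12) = (p - 1)*(p + 1)*(p^2 - 7*p + 12) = (p - 4)*(p - 1)*(p + 1)*(p - 3)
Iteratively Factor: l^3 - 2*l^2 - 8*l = (l)*(l^2 - 2*l - 8) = l*(l - 4)*(l + 2)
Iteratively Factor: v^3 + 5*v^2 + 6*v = (v + 3)*(v^2 + 2*v) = (v + 2)*(v + 3)*(v)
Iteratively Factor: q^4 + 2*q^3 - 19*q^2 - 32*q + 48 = (q + 3)*(q^3 - q^2 - 16*q + 16) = (q - 4)*(q + 3)*(q^2 + 3*q - 4) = (q - 4)*(q - 1)*(q + 3)*(q + 4)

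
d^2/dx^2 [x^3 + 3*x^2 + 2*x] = 6*x + 6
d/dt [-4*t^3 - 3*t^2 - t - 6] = -12*t^2 - 6*t - 1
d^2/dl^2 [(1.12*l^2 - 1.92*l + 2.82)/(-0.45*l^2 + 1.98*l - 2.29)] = (2.22044604925031e-16*l^4 - 1.21824*l^3 + 3.49866*l^2 + 3.20436*l - 10.634492)/(0.091125*l^6 - 1.20285*l^5 + 6.683715*l^4 - 20.004732*l^3 + 34.012683*l^2 - 31.149954*l + 12.008989)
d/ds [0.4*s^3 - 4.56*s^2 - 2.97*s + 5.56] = 1.2*s^2 - 9.12*s - 2.97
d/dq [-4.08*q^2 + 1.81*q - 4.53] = 1.81 - 8.16*q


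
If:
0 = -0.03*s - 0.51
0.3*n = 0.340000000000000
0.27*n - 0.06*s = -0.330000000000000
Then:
No Solution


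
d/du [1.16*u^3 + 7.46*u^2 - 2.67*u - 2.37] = 3.48*u^2 + 14.92*u - 2.67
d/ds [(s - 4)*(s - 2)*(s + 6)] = 3*s^2 - 28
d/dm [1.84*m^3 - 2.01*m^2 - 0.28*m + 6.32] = 5.52*m^2 - 4.02*m - 0.28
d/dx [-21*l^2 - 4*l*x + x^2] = -4*l + 2*x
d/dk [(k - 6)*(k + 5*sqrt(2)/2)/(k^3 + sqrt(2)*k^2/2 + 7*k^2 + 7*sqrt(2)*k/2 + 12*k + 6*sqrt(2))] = (-(k - 6)*(2*k + 5*sqrt(2))*(6*k^2 + 2*sqrt(2)*k + 28*k + 7*sqrt(2) + 24) + (4*k - 12 + 5*sqrt(2))*(2*k^3 + sqrt(2)*k^2 + 14*k^2 + 7*sqrt(2)*k + 24*k + 12*sqrt(2)))/(2*k^3 + sqrt(2)*k^2 + 14*k^2 + 7*sqrt(2)*k + 24*k + 12*sqrt(2))^2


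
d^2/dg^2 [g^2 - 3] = 2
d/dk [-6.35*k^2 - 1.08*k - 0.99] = -12.7*k - 1.08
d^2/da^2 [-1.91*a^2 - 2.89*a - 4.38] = -3.82000000000000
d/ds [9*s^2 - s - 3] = 18*s - 1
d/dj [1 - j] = -1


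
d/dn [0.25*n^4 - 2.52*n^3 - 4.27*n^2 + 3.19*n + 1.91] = 1.0*n^3 - 7.56*n^2 - 8.54*n + 3.19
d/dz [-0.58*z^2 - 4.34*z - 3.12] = -1.16*z - 4.34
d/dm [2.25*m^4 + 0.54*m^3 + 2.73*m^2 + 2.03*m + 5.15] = 9.0*m^3 + 1.62*m^2 + 5.46*m + 2.03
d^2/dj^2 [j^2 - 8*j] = 2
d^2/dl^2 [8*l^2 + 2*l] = 16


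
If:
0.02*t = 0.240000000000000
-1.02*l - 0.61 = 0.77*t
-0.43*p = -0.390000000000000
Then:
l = -9.66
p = 0.91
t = 12.00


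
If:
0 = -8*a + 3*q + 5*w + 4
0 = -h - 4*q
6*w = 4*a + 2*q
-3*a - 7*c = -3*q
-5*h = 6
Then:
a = 81/70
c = -18/49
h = -6/5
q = 3/10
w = 61/70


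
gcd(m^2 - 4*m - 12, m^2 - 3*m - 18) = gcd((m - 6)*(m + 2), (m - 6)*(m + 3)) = m - 6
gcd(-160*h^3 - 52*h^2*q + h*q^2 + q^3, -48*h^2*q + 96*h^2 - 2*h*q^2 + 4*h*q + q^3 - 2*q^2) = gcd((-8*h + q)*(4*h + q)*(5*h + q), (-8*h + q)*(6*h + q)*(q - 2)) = -8*h + q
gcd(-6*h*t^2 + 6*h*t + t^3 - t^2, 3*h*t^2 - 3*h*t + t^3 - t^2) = t^2 - t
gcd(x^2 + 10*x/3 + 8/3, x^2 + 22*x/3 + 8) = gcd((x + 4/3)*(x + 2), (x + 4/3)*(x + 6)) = x + 4/3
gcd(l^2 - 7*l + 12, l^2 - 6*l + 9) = l - 3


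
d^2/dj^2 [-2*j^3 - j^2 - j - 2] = -12*j - 2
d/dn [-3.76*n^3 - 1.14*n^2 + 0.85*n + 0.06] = -11.28*n^2 - 2.28*n + 0.85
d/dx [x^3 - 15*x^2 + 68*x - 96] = 3*x^2 - 30*x + 68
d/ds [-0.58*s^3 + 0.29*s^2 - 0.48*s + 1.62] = -1.74*s^2 + 0.58*s - 0.48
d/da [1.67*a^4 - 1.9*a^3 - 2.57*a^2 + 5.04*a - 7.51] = 6.68*a^3 - 5.7*a^2 - 5.14*a + 5.04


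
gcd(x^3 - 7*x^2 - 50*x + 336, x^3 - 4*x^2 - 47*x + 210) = x^2 + x - 42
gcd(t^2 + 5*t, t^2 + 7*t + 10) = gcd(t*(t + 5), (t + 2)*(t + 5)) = t + 5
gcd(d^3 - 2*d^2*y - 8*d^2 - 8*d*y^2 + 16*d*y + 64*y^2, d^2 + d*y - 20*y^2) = -d + 4*y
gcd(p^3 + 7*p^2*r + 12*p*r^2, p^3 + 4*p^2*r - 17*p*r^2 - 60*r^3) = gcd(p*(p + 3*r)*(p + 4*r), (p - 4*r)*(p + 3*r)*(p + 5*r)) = p + 3*r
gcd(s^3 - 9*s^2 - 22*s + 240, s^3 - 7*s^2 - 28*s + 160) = s^2 - 3*s - 40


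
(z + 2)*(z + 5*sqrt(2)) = z^2 + 2*z + 5*sqrt(2)*z + 10*sqrt(2)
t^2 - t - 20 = (t - 5)*(t + 4)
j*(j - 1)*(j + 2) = j^3 + j^2 - 2*j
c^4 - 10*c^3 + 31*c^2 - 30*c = c*(c - 5)*(c - 3)*(c - 2)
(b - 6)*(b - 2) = b^2 - 8*b + 12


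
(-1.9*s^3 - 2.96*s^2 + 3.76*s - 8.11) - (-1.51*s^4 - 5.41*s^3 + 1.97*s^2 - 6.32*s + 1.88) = 1.51*s^4 + 3.51*s^3 - 4.93*s^2 + 10.08*s - 9.99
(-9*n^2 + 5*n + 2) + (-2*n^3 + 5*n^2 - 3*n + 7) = -2*n^3 - 4*n^2 + 2*n + 9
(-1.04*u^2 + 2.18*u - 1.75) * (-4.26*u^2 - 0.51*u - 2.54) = 4.4304*u^4 - 8.7564*u^3 + 8.9848*u^2 - 4.6447*u + 4.445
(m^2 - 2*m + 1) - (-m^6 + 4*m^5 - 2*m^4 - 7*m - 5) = m^6 - 4*m^5 + 2*m^4 + m^2 + 5*m + 6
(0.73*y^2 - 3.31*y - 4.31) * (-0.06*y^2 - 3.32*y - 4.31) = -0.0438*y^4 - 2.225*y^3 + 8.1015*y^2 + 28.5753*y + 18.5761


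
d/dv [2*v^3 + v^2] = 2*v*(3*v + 1)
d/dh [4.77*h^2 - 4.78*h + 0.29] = 9.54*h - 4.78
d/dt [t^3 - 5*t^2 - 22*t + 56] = 3*t^2 - 10*t - 22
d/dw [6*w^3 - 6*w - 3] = 18*w^2 - 6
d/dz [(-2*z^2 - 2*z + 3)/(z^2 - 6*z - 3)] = 2*(7*z^2 + 3*z + 12)/(z^4 - 12*z^3 + 30*z^2 + 36*z + 9)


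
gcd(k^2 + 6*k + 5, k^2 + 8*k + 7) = k + 1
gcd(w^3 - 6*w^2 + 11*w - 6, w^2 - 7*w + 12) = w - 3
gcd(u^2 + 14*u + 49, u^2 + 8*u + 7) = u + 7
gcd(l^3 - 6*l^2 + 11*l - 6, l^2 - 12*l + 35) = 1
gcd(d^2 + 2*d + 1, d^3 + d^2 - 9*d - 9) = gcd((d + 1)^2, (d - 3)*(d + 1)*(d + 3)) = d + 1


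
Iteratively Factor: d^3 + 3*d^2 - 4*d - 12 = (d + 3)*(d^2 - 4) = (d - 2)*(d + 3)*(d + 2)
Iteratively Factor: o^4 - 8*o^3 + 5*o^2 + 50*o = (o - 5)*(o^3 - 3*o^2 - 10*o) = (o - 5)^2*(o^2 + 2*o) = o*(o - 5)^2*(o + 2)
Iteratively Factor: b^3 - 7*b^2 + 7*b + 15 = (b - 5)*(b^2 - 2*b - 3) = (b - 5)*(b + 1)*(b - 3)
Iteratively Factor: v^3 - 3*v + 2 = (v + 2)*(v^2 - 2*v + 1) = (v - 1)*(v + 2)*(v - 1)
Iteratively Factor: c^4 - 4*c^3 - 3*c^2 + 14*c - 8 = (c - 1)*(c^3 - 3*c^2 - 6*c + 8) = (c - 4)*(c - 1)*(c^2 + c - 2) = (c - 4)*(c - 1)*(c + 2)*(c - 1)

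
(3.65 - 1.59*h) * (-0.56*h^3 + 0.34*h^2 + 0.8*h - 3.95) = 0.8904*h^4 - 2.5846*h^3 - 0.0310000000000001*h^2 + 9.2005*h - 14.4175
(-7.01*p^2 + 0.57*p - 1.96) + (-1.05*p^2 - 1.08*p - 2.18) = -8.06*p^2 - 0.51*p - 4.14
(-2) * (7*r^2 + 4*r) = -14*r^2 - 8*r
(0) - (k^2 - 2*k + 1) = -k^2 + 2*k - 1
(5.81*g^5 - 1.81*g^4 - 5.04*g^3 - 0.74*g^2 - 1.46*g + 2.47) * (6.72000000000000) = 39.0432*g^5 - 12.1632*g^4 - 33.8688*g^3 - 4.9728*g^2 - 9.8112*g + 16.5984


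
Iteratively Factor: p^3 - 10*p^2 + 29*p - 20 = (p - 5)*(p^2 - 5*p + 4) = (p - 5)*(p - 1)*(p - 4)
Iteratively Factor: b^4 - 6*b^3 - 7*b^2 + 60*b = (b)*(b^3 - 6*b^2 - 7*b + 60) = b*(b - 4)*(b^2 - 2*b - 15) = b*(b - 5)*(b - 4)*(b + 3)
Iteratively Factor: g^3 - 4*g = (g - 2)*(g^2 + 2*g) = (g - 2)*(g + 2)*(g)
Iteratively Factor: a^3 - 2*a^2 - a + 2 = (a - 1)*(a^2 - a - 2) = (a - 2)*(a - 1)*(a + 1)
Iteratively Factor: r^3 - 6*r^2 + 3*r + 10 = (r - 2)*(r^2 - 4*r - 5) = (r - 2)*(r + 1)*(r - 5)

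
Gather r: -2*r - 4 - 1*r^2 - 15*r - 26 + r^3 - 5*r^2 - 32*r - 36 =r^3 - 6*r^2 - 49*r - 66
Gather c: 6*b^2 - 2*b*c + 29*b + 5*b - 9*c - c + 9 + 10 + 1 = 6*b^2 + 34*b + c*(-2*b - 10) + 20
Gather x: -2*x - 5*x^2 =-5*x^2 - 2*x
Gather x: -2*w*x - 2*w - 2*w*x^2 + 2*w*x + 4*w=-2*w*x^2 + 2*w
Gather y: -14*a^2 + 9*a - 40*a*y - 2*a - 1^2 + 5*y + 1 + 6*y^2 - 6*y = -14*a^2 + 7*a + 6*y^2 + y*(-40*a - 1)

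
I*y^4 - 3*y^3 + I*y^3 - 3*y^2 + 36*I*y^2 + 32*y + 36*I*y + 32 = (y - 4*I)*(y - I)*(y + 8*I)*(I*y + I)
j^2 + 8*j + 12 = (j + 2)*(j + 6)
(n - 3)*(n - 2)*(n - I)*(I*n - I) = I*n^4 + n^3 - 6*I*n^3 - 6*n^2 + 11*I*n^2 + 11*n - 6*I*n - 6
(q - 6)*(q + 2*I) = q^2 - 6*q + 2*I*q - 12*I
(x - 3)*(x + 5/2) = x^2 - x/2 - 15/2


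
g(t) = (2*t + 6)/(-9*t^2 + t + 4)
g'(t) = (2*t + 6)*(18*t - 1)/(-9*t^2 + t + 4)^2 + 2/(-9*t^2 + t + 4)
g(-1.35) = -0.24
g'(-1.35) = -0.59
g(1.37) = -0.76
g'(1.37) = 1.38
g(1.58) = -0.54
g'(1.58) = 0.76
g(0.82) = -6.20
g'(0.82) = 67.68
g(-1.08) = -0.51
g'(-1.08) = -1.63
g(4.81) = -0.08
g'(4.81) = 0.02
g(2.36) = -0.24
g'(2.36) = 0.19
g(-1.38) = -0.22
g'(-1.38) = -0.53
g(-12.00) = 0.01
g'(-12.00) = 0.00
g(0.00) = 1.50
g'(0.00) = 0.12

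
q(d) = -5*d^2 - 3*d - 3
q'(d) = -10*d - 3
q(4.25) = -106.06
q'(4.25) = -45.50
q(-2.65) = -30.16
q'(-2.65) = 23.50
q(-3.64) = -58.33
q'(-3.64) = 33.40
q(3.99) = -94.57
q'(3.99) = -42.90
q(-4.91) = -108.81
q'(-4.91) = 46.10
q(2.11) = -31.59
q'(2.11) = -24.10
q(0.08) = -3.27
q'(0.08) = -3.80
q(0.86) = -9.28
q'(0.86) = -11.60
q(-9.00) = -381.00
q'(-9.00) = 87.00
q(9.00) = -435.00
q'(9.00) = -93.00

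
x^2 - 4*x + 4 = (x - 2)^2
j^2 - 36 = (j - 6)*(j + 6)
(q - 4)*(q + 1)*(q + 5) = q^3 + 2*q^2 - 19*q - 20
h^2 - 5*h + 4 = (h - 4)*(h - 1)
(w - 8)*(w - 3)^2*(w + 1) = w^4 - 13*w^3 + 43*w^2 - 15*w - 72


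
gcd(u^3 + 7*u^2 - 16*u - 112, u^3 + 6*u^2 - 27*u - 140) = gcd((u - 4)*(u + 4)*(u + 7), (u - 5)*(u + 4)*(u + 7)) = u^2 + 11*u + 28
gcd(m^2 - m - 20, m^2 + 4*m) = m + 4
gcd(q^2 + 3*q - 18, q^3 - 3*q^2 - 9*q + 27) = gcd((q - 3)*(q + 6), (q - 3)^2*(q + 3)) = q - 3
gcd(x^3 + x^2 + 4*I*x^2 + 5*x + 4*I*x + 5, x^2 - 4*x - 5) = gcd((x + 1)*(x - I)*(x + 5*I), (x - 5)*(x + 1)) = x + 1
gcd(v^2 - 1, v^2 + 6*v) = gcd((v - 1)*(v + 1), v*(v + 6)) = 1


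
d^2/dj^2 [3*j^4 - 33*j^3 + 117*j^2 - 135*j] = 36*j^2 - 198*j + 234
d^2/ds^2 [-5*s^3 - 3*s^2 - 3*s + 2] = -30*s - 6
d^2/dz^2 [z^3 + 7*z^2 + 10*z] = 6*z + 14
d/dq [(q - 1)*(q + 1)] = 2*q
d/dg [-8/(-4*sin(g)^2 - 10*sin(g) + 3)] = -16*(4*sin(g) + 5)*cos(g)/(4*sin(g)^2 + 10*sin(g) - 3)^2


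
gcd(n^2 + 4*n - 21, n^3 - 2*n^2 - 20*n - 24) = 1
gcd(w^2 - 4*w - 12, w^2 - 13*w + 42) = w - 6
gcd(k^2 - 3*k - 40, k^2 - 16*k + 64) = k - 8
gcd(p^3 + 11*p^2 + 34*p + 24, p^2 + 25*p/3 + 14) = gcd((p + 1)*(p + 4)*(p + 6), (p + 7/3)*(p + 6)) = p + 6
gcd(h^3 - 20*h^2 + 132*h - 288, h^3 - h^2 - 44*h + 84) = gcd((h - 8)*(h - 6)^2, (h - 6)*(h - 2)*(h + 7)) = h - 6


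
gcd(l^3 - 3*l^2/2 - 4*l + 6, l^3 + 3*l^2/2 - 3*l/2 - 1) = l + 2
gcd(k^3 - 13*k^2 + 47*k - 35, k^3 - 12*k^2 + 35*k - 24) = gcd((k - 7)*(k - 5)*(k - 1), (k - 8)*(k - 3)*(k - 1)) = k - 1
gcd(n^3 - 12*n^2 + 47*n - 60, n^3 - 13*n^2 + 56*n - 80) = n^2 - 9*n + 20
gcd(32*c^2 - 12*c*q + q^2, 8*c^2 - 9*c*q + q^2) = -8*c + q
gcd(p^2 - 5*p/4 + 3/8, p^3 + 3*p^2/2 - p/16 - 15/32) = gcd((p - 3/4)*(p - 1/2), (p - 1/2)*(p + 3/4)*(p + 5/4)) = p - 1/2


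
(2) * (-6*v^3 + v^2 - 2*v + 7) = -12*v^3 + 2*v^2 - 4*v + 14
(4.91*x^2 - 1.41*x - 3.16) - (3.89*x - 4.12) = 4.91*x^2 - 5.3*x + 0.96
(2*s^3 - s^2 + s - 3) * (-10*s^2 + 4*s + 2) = -20*s^5 + 18*s^4 - 10*s^3 + 32*s^2 - 10*s - 6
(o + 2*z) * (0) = 0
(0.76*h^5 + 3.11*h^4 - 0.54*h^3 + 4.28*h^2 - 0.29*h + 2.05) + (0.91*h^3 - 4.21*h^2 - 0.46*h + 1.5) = 0.76*h^5 + 3.11*h^4 + 0.37*h^3 + 0.0700000000000003*h^2 - 0.75*h + 3.55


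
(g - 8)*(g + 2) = g^2 - 6*g - 16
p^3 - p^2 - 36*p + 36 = (p - 6)*(p - 1)*(p + 6)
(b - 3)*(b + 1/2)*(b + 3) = b^3 + b^2/2 - 9*b - 9/2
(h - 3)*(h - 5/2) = h^2 - 11*h/2 + 15/2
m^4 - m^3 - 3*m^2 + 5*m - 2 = (m - 1)^3*(m + 2)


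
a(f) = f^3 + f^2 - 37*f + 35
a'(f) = 3*f^2 + 2*f - 37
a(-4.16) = 134.23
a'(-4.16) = 6.60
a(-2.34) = 114.24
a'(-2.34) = -25.25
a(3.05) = -40.17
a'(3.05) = -2.99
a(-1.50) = 89.38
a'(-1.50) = -33.25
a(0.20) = 27.65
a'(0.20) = -36.48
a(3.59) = -38.67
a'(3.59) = 8.84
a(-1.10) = 75.58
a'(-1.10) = -35.57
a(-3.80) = 135.17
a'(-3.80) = -1.28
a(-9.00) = -280.00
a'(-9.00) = 188.00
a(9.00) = 512.00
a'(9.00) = 224.00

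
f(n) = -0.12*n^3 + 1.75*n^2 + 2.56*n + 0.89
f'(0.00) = 2.56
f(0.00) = 0.89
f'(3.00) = 9.82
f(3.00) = 21.08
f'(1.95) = 8.02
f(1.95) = 11.65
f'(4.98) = 11.06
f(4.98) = 42.22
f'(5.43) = 10.95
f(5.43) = 47.18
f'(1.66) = 7.38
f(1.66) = 9.41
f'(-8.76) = -55.73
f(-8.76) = 193.42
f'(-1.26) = -2.42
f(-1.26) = 0.68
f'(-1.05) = -1.51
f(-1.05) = 0.27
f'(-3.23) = -12.50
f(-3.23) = 14.92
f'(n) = -0.36*n^2 + 3.5*n + 2.56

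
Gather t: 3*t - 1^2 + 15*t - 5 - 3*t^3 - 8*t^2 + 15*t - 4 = -3*t^3 - 8*t^2 + 33*t - 10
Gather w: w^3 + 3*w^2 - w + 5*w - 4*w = w^3 + 3*w^2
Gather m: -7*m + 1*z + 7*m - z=0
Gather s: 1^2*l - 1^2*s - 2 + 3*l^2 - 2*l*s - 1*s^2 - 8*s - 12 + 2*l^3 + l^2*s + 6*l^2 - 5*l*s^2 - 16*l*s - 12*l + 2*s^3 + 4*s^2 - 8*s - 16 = 2*l^3 + 9*l^2 - 11*l + 2*s^3 + s^2*(3 - 5*l) + s*(l^2 - 18*l - 17) - 30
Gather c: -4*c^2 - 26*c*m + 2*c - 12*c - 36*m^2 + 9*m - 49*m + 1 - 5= -4*c^2 + c*(-26*m - 10) - 36*m^2 - 40*m - 4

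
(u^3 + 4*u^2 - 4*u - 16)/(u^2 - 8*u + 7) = (u^3 + 4*u^2 - 4*u - 16)/(u^2 - 8*u + 7)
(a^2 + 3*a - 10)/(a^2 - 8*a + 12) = (a + 5)/(a - 6)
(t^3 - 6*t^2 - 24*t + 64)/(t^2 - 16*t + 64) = (t^2 + 2*t - 8)/(t - 8)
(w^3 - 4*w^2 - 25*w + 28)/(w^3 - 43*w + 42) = (w^2 - 3*w - 28)/(w^2 + w - 42)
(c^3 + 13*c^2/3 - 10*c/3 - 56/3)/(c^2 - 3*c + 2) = (3*c^2 + 19*c + 28)/(3*(c - 1))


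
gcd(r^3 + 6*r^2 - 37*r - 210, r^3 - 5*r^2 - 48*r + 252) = r^2 + r - 42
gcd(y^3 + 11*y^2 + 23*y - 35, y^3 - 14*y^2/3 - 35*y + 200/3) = y + 5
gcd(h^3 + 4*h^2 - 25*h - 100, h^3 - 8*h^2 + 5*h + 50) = h - 5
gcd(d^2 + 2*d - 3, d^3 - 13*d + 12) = d - 1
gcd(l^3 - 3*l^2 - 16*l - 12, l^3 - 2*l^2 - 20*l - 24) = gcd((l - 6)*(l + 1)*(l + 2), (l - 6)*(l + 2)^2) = l^2 - 4*l - 12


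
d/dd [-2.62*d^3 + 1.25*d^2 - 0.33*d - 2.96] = -7.86*d^2 + 2.5*d - 0.33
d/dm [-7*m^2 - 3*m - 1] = -14*m - 3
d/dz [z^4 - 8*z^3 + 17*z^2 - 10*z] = 4*z^3 - 24*z^2 + 34*z - 10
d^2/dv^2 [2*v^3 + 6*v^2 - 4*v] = 12*v + 12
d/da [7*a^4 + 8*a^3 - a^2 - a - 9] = 28*a^3 + 24*a^2 - 2*a - 1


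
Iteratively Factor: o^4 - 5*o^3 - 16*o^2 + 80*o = (o)*(o^3 - 5*o^2 - 16*o + 80) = o*(o - 5)*(o^2 - 16) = o*(o - 5)*(o + 4)*(o - 4)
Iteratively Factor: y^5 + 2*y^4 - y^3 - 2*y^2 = (y)*(y^4 + 2*y^3 - y^2 - 2*y) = y*(y + 1)*(y^3 + y^2 - 2*y) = y*(y - 1)*(y + 1)*(y^2 + 2*y) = y^2*(y - 1)*(y + 1)*(y + 2)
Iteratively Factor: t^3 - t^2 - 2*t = (t + 1)*(t^2 - 2*t) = t*(t + 1)*(t - 2)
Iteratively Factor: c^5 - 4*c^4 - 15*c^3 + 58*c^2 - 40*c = (c - 1)*(c^4 - 3*c^3 - 18*c^2 + 40*c) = (c - 2)*(c - 1)*(c^3 - c^2 - 20*c) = (c - 5)*(c - 2)*(c - 1)*(c^2 + 4*c) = c*(c - 5)*(c - 2)*(c - 1)*(c + 4)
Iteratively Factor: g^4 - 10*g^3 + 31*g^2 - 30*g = (g - 2)*(g^3 - 8*g^2 + 15*g) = (g - 3)*(g - 2)*(g^2 - 5*g) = g*(g - 3)*(g - 2)*(g - 5)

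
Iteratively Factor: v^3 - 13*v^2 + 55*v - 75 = (v - 3)*(v^2 - 10*v + 25) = (v - 5)*(v - 3)*(v - 5)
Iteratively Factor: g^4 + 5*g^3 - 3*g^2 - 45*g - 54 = (g - 3)*(g^3 + 8*g^2 + 21*g + 18) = (g - 3)*(g + 3)*(g^2 + 5*g + 6) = (g - 3)*(g + 2)*(g + 3)*(g + 3)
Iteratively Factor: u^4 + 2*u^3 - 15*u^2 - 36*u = (u - 4)*(u^3 + 6*u^2 + 9*u) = u*(u - 4)*(u^2 + 6*u + 9) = u*(u - 4)*(u + 3)*(u + 3)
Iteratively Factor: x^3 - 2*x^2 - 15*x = (x - 5)*(x^2 + 3*x) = (x - 5)*(x + 3)*(x)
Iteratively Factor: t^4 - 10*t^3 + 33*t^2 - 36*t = (t)*(t^3 - 10*t^2 + 33*t - 36) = t*(t - 4)*(t^2 - 6*t + 9) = t*(t - 4)*(t - 3)*(t - 3)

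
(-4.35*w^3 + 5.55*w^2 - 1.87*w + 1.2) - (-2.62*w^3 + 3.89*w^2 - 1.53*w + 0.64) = -1.73*w^3 + 1.66*w^2 - 0.34*w + 0.56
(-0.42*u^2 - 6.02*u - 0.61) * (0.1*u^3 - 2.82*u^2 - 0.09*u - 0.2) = -0.042*u^5 + 0.5824*u^4 + 16.9532*u^3 + 2.346*u^2 + 1.2589*u + 0.122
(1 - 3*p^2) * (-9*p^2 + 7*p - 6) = 27*p^4 - 21*p^3 + 9*p^2 + 7*p - 6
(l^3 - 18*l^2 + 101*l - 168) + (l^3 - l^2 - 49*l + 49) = 2*l^3 - 19*l^2 + 52*l - 119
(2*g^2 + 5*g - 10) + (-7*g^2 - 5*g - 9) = -5*g^2 - 19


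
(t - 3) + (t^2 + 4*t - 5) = t^2 + 5*t - 8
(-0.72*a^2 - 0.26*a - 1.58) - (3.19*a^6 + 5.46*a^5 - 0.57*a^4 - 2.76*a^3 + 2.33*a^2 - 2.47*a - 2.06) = -3.19*a^6 - 5.46*a^5 + 0.57*a^4 + 2.76*a^3 - 3.05*a^2 + 2.21*a + 0.48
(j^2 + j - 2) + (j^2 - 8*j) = 2*j^2 - 7*j - 2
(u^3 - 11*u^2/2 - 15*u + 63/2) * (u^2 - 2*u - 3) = u^5 - 15*u^4/2 - 7*u^3 + 78*u^2 - 18*u - 189/2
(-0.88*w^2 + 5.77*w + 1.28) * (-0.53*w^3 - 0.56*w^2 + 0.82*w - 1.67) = 0.4664*w^5 - 2.5653*w^4 - 4.6312*w^3 + 5.4842*w^2 - 8.5863*w - 2.1376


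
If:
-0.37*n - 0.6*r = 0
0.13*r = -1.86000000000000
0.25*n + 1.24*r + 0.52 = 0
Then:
No Solution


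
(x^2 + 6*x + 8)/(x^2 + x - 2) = (x + 4)/(x - 1)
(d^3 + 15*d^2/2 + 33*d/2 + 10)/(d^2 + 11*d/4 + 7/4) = 2*(2*d^2 + 13*d + 20)/(4*d + 7)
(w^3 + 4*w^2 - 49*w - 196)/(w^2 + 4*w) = w - 49/w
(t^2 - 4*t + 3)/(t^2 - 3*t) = (t - 1)/t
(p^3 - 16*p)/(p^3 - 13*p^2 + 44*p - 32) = p*(p + 4)/(p^2 - 9*p + 8)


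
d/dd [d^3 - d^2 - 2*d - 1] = 3*d^2 - 2*d - 2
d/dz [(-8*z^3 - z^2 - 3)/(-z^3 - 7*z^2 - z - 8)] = (55*z^4 + 16*z^3 + 184*z^2 - 26*z - 3)/(z^6 + 14*z^5 + 51*z^4 + 30*z^3 + 113*z^2 + 16*z + 64)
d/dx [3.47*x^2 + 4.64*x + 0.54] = 6.94*x + 4.64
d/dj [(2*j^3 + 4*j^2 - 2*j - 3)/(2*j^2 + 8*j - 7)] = 2*(2*j^4 + 16*j^3 - 3*j^2 - 22*j + 19)/(4*j^4 + 32*j^3 + 36*j^2 - 112*j + 49)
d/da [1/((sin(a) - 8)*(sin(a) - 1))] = (9 - 2*sin(a))*cos(a)/((sin(a) - 8)^2*(sin(a) - 1)^2)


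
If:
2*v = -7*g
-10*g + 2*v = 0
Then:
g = 0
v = 0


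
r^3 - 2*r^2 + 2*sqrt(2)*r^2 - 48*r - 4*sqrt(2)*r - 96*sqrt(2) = (r - 8)*(r + 6)*(r + 2*sqrt(2))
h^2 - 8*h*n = h*(h - 8*n)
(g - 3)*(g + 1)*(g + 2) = g^3 - 7*g - 6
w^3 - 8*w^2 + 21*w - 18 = (w - 3)^2*(w - 2)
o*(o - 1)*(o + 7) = o^3 + 6*o^2 - 7*o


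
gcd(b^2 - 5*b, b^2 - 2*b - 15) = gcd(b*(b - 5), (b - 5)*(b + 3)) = b - 5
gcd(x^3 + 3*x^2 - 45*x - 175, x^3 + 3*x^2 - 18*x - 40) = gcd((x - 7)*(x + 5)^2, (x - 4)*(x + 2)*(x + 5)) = x + 5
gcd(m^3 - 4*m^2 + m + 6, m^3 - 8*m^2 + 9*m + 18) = m^2 - 2*m - 3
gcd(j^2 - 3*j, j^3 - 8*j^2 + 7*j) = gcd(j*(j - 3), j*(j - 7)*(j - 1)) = j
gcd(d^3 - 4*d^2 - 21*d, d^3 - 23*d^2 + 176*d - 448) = d - 7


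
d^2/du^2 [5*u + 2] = 0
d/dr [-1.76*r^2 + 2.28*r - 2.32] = 2.28 - 3.52*r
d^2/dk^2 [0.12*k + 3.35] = 0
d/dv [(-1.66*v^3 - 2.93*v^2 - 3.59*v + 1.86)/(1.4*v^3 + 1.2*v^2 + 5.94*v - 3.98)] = (2.11*v^4 - 9.6688*v^3 - 1.0878*v^2 + 18.8588*v + 3.2398)/(1.96*v^6 + 3.36*v^5 + 18.072*v^4 + 3.112*v^3 + 25.7316*v^2 - 47.2824*v + 15.8404)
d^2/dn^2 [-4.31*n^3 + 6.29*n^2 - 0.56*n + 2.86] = 12.58 - 25.86*n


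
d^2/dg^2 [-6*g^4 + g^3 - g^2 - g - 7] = -72*g^2 + 6*g - 2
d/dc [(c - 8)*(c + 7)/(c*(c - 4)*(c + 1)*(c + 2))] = 2*(-c^5 + 2*c^4 + 111*c^3 - 93*c^2 - 560*c - 224)/(c^2*(c^6 - 2*c^5 - 19*c^4 + 4*c^3 + 116*c^2 + 160*c + 64))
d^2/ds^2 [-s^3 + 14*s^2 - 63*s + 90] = 28 - 6*s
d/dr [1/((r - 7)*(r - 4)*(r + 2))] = (-(r - 7)*(r - 4) - (r - 7)*(r + 2) - (r - 4)*(r + 2))/((r - 7)^2*(r - 4)^2*(r + 2)^2)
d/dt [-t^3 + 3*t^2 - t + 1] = -3*t^2 + 6*t - 1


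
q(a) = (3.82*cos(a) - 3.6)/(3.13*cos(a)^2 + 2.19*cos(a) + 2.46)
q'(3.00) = 0.21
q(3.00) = -2.20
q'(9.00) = 0.58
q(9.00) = -2.31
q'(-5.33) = -0.94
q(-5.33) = -0.29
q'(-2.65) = -0.64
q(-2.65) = -2.35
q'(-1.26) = 1.87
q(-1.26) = -0.71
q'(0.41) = -0.22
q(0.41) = -0.01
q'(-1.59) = 2.88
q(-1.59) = -1.52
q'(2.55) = 0.69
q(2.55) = -2.42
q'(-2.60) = -0.67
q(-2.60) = -2.39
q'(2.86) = 0.41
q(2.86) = -2.24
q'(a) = (6.26*sin(a)*cos(a) + 2.19*sin(a))*(3.82*cos(a) - 3.6)/(3.13*cos(a)^2 + 2.19*cos(a) + 2.46)^2 - 3.82*sin(a)/(3.13*cos(a)^2 + 2.19*cos(a) + 2.46) = (11.9566*cos(a)^2 - 22.536*cos(a) - 17.2812)*sin(a)/(9.7969*cos(a)^4 + 13.7094*cos(a)^3 + 20.1957*cos(a)^2 + 10.7748*cos(a) + 6.0516)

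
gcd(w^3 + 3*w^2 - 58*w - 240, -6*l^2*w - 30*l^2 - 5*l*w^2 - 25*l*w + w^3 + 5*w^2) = w + 5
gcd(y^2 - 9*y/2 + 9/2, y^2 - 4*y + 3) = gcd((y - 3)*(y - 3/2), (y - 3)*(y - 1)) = y - 3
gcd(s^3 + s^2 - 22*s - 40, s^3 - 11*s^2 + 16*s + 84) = s + 2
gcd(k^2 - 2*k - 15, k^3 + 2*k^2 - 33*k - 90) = k + 3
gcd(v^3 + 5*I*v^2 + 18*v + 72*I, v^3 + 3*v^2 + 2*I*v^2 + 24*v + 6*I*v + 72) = v^2 + 2*I*v + 24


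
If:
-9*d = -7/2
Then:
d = 7/18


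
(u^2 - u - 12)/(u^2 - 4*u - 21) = (u - 4)/(u - 7)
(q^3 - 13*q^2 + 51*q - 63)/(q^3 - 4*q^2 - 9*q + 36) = (q^2 - 10*q + 21)/(q^2 - q - 12)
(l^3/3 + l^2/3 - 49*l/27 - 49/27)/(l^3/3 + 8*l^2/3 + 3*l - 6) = (l^3 + l^2 - 49*l/9 - 49/9)/(l^3 + 8*l^2 + 9*l - 18)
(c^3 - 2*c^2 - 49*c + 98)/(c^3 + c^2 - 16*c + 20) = (c^2 - 49)/(c^2 + 3*c - 10)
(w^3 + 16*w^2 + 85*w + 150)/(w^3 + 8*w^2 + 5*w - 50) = (w + 6)/(w - 2)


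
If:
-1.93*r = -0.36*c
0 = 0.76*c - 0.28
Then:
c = 0.37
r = 0.07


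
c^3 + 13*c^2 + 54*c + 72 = (c + 3)*(c + 4)*(c + 6)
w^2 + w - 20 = (w - 4)*(w + 5)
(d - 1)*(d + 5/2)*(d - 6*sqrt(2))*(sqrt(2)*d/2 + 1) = sqrt(2)*d^4/2 - 5*d^3 + 3*sqrt(2)*d^3/4 - 29*sqrt(2)*d^2/4 - 15*d^2/2 - 9*sqrt(2)*d + 25*d/2 + 15*sqrt(2)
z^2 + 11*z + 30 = (z + 5)*(z + 6)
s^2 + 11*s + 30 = (s + 5)*(s + 6)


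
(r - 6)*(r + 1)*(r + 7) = r^3 + 2*r^2 - 41*r - 42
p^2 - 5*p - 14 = (p - 7)*(p + 2)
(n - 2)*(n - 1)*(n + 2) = n^3 - n^2 - 4*n + 4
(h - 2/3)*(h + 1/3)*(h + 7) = h^3 + 20*h^2/3 - 23*h/9 - 14/9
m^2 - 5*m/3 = m*(m - 5/3)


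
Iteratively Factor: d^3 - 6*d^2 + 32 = (d + 2)*(d^2 - 8*d + 16) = (d - 4)*(d + 2)*(d - 4)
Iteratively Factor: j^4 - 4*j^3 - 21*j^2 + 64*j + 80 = (j - 4)*(j^3 - 21*j - 20) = (j - 4)*(j + 4)*(j^2 - 4*j - 5) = (j - 4)*(j + 1)*(j + 4)*(j - 5)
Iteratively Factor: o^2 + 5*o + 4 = (o + 4)*(o + 1)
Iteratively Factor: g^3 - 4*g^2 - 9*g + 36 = (g - 4)*(g^2 - 9) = (g - 4)*(g + 3)*(g - 3)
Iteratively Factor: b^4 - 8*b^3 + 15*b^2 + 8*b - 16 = (b - 4)*(b^3 - 4*b^2 - b + 4) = (b - 4)*(b + 1)*(b^2 - 5*b + 4) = (b - 4)^2*(b + 1)*(b - 1)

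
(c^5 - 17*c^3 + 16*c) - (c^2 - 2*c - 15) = c^5 - 17*c^3 - c^2 + 18*c + 15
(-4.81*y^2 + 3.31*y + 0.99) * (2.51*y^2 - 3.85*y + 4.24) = -12.0731*y^4 + 26.8266*y^3 - 30.653*y^2 + 10.2229*y + 4.1976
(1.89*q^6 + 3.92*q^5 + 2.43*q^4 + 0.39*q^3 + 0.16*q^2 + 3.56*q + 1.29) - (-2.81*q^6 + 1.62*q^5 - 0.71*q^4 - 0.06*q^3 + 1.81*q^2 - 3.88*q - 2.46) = 4.7*q^6 + 2.3*q^5 + 3.14*q^4 + 0.45*q^3 - 1.65*q^2 + 7.44*q + 3.75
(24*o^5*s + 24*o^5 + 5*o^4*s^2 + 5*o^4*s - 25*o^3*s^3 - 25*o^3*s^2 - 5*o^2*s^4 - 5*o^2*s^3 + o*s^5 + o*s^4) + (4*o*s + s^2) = 24*o^5*s + 24*o^5 + 5*o^4*s^2 + 5*o^4*s - 25*o^3*s^3 - 25*o^3*s^2 - 5*o^2*s^4 - 5*o^2*s^3 + o*s^5 + o*s^4 + 4*o*s + s^2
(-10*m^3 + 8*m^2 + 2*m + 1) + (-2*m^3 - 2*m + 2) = -12*m^3 + 8*m^2 + 3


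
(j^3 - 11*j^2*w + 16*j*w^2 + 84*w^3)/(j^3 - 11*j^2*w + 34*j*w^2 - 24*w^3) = (j^2 - 5*j*w - 14*w^2)/(j^2 - 5*j*w + 4*w^2)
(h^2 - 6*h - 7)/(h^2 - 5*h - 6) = (h - 7)/(h - 6)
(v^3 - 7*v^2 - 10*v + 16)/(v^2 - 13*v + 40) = (v^2 + v - 2)/(v - 5)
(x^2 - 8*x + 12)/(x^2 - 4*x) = (x^2 - 8*x + 12)/(x*(x - 4))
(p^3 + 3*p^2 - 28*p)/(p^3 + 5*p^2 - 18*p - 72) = p*(p + 7)/(p^2 + 9*p + 18)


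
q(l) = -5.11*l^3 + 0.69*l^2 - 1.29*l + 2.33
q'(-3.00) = -143.40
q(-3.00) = 150.38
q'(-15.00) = -3471.24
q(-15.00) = 17423.18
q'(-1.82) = -54.58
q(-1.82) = 37.77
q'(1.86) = -51.76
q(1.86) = -30.56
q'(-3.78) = -225.55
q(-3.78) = 293.06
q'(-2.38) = -91.41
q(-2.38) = 78.20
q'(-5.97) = -555.90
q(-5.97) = 1121.91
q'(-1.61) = -43.25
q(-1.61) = 27.52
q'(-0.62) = -8.04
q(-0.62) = 4.61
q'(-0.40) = -4.29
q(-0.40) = 3.28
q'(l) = -15.33*l^2 + 1.38*l - 1.29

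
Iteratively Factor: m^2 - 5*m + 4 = (m - 4)*(m - 1)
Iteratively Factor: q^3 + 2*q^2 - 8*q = (q + 4)*(q^2 - 2*q) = q*(q + 4)*(q - 2)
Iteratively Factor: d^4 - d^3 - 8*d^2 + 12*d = (d - 2)*(d^3 + d^2 - 6*d) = (d - 2)*(d + 3)*(d^2 - 2*d) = d*(d - 2)*(d + 3)*(d - 2)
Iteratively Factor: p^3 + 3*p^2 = (p)*(p^2 + 3*p) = p^2*(p + 3)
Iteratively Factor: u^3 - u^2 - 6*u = (u)*(u^2 - u - 6) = u*(u - 3)*(u + 2)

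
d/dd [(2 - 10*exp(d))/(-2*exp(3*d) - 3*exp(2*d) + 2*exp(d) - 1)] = (-40*exp(3*d) - 18*exp(2*d) + 12*exp(d) + 6)*exp(d)/(4*exp(6*d) + 12*exp(5*d) + exp(4*d) - 8*exp(3*d) + 10*exp(2*d) - 4*exp(d) + 1)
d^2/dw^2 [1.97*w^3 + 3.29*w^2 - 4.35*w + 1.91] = 11.82*w + 6.58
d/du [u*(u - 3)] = 2*u - 3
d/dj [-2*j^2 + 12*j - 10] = 12 - 4*j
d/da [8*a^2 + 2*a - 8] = 16*a + 2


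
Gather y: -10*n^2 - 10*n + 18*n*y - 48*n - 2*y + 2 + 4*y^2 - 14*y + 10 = -10*n^2 - 58*n + 4*y^2 + y*(18*n - 16) + 12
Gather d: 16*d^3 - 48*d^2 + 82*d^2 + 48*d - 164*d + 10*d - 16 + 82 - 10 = 16*d^3 + 34*d^2 - 106*d + 56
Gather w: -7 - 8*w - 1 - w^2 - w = -w^2 - 9*w - 8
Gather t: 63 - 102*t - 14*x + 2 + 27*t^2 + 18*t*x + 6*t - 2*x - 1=27*t^2 + t*(18*x - 96) - 16*x + 64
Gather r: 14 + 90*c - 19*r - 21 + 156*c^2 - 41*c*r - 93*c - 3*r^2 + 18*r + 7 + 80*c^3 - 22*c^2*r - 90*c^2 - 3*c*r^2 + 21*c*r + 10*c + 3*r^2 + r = 80*c^3 + 66*c^2 - 3*c*r^2 + 7*c + r*(-22*c^2 - 20*c)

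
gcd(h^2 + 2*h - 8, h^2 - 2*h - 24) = h + 4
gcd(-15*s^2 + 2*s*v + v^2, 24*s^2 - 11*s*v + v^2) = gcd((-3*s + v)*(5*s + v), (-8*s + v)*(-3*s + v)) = 3*s - v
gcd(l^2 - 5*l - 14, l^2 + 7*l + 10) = l + 2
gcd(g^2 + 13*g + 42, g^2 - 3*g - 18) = 1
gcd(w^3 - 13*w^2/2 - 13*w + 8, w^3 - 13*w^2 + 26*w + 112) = w^2 - 6*w - 16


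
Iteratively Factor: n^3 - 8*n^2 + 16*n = (n)*(n^2 - 8*n + 16) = n*(n - 4)*(n - 4)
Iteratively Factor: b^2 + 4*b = (b)*(b + 4)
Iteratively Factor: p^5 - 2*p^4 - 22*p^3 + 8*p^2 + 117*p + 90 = (p - 3)*(p^4 + p^3 - 19*p^2 - 49*p - 30) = (p - 3)*(p + 1)*(p^3 - 19*p - 30) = (p - 3)*(p + 1)*(p + 3)*(p^2 - 3*p - 10) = (p - 3)*(p + 1)*(p + 2)*(p + 3)*(p - 5)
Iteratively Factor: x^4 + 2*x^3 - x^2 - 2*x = (x)*(x^3 + 2*x^2 - x - 2) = x*(x - 1)*(x^2 + 3*x + 2) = x*(x - 1)*(x + 1)*(x + 2)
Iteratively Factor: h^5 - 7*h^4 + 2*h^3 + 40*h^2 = (h + 2)*(h^4 - 9*h^3 + 20*h^2) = h*(h + 2)*(h^3 - 9*h^2 + 20*h) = h*(h - 4)*(h + 2)*(h^2 - 5*h) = h*(h - 5)*(h - 4)*(h + 2)*(h)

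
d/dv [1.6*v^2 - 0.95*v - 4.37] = 3.2*v - 0.95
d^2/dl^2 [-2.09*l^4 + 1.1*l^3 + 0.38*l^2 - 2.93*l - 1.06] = -25.08*l^2 + 6.6*l + 0.76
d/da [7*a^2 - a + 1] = 14*a - 1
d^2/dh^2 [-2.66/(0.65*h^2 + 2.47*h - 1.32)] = (2.2477*h^2 + 8.54126*h - 2.66*(1.3*h + 2.47)*(2.6*h + 4.94) - 4.56456)/(0.65*h^2 + 2.47*h - 1.32)^3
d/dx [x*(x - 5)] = 2*x - 5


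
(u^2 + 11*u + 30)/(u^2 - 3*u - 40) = (u + 6)/(u - 8)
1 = 1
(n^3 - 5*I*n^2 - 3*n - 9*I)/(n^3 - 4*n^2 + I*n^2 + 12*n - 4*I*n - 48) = (n^2 - 2*I*n + 3)/(n^2 + 4*n*(-1 + I) - 16*I)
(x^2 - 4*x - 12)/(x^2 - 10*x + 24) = (x + 2)/(x - 4)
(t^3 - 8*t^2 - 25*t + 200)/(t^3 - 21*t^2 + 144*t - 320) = (t + 5)/(t - 8)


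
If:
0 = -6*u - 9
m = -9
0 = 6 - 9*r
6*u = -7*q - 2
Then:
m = -9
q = 1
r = 2/3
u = -3/2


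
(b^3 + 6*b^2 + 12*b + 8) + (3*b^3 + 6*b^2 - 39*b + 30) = 4*b^3 + 12*b^2 - 27*b + 38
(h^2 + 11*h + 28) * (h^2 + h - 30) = h^4 + 12*h^3 + 9*h^2 - 302*h - 840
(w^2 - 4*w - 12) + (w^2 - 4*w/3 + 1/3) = 2*w^2 - 16*w/3 - 35/3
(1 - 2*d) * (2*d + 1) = 1 - 4*d^2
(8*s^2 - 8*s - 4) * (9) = 72*s^2 - 72*s - 36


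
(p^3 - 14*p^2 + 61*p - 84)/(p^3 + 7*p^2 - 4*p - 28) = (p^3 - 14*p^2 + 61*p - 84)/(p^3 + 7*p^2 - 4*p - 28)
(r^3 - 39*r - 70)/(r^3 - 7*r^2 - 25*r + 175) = (r + 2)/(r - 5)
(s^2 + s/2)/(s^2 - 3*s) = (s + 1/2)/(s - 3)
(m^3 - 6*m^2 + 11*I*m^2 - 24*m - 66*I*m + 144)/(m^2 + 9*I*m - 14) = (m^3 + m^2*(-6 + 11*I) + m*(-24 - 66*I) + 144)/(m^2 + 9*I*m - 14)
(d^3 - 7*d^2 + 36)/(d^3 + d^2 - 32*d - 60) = (d - 3)/(d + 5)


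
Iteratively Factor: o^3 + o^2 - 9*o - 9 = (o + 3)*(o^2 - 2*o - 3) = (o + 1)*(o + 3)*(o - 3)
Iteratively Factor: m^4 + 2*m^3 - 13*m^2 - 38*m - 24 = (m - 4)*(m^3 + 6*m^2 + 11*m + 6) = (m - 4)*(m + 2)*(m^2 + 4*m + 3) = (m - 4)*(m + 1)*(m + 2)*(m + 3)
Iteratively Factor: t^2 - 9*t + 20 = (t - 4)*(t - 5)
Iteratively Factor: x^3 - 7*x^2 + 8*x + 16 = (x - 4)*(x^2 - 3*x - 4) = (x - 4)*(x + 1)*(x - 4)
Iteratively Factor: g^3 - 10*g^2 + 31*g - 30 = (g - 3)*(g^2 - 7*g + 10) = (g - 3)*(g - 2)*(g - 5)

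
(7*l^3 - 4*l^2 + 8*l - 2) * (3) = 21*l^3 - 12*l^2 + 24*l - 6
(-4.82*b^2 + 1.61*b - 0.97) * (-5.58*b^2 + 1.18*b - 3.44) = 26.8956*b^4 - 14.6714*b^3 + 23.8932*b^2 - 6.683*b + 3.3368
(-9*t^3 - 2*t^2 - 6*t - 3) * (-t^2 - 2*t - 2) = 9*t^5 + 20*t^4 + 28*t^3 + 19*t^2 + 18*t + 6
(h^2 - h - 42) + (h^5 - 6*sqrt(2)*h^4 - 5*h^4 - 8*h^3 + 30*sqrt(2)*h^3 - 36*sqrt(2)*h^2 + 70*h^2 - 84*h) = h^5 - 6*sqrt(2)*h^4 - 5*h^4 - 8*h^3 + 30*sqrt(2)*h^3 - 36*sqrt(2)*h^2 + 71*h^2 - 85*h - 42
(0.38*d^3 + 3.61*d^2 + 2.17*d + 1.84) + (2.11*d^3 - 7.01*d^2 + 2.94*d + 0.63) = 2.49*d^3 - 3.4*d^2 + 5.11*d + 2.47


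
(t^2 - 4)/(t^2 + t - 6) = (t + 2)/(t + 3)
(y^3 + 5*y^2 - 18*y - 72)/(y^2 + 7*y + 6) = (y^2 - y - 12)/(y + 1)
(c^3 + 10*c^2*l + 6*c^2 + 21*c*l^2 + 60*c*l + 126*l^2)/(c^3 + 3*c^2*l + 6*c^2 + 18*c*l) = (c + 7*l)/c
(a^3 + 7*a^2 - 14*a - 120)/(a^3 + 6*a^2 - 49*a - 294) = (a^2 + a - 20)/(a^2 - 49)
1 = 1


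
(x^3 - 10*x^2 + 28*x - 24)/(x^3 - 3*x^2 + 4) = (x - 6)/(x + 1)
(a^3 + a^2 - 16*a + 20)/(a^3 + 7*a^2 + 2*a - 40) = (a - 2)/(a + 4)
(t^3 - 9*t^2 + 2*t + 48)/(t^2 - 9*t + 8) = (t^2 - t - 6)/(t - 1)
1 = 1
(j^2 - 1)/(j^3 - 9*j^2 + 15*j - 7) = (j + 1)/(j^2 - 8*j + 7)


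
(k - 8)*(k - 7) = k^2 - 15*k + 56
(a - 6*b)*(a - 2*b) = a^2 - 8*a*b + 12*b^2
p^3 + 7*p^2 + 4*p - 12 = (p - 1)*(p + 2)*(p + 6)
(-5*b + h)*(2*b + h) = -10*b^2 - 3*b*h + h^2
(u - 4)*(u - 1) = u^2 - 5*u + 4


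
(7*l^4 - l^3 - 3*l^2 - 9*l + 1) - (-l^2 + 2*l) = 7*l^4 - l^3 - 2*l^2 - 11*l + 1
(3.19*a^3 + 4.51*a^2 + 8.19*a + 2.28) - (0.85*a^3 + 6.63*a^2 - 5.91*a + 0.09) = 2.34*a^3 - 2.12*a^2 + 14.1*a + 2.19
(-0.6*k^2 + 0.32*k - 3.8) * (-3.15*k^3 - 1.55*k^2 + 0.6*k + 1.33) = 1.89*k^5 - 0.0780000000000001*k^4 + 11.114*k^3 + 5.284*k^2 - 1.8544*k - 5.054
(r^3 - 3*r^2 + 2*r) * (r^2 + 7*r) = r^5 + 4*r^4 - 19*r^3 + 14*r^2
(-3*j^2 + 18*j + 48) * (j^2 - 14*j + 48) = -3*j^4 + 60*j^3 - 348*j^2 + 192*j + 2304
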